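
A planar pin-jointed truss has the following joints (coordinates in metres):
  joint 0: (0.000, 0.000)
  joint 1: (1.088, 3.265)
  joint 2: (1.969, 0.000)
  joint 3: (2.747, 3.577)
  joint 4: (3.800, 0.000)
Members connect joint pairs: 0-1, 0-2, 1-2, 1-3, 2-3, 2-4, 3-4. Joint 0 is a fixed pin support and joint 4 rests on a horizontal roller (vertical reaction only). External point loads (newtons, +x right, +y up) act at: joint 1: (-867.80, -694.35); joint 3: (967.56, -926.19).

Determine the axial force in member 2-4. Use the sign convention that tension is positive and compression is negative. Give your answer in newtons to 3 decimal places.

304.242

N=5 nodes, M=7 members, R=3 reactions → 2N=10, M+R=10
member 0 (0-1): L=3.4415, (cx,cy)=(0.3161,0.9487)
member 1 (0-2): L=1.9690, (cx,cy)=(1.0000,0.0000)
member 2 (1-2): L=3.3818, (cx,cy)=(0.2605,-0.9655)
member 3 (1-3): L=1.6881, (cx,cy)=(0.9828,0.1848)
member 4 (2-3): L=3.6606, (cx,cy)=(0.2125,0.9772)
member 5 (2-4): L=1.8310, (cx,cy)=(1.0000,0.0000)
member 6 (3-4): L=3.7288, (cx,cy)=(0.2824,-0.9593)
solve A·x = −loads:
  F[0-1] = -618.7778 N (compression)
  F[0-2] = +295.3808 N (tension)
  F[1-2] = +18.8332 N (tension)
  F[1-3] = +678.9706 N (tension)
  F[2-3] = -18.6080 N (compression)
  F[2-4] = +304.2419 N (tension)
  F[3-4] = -1077.3490 N (compression)
  Rx@0 = -99.7600 N
  Ry@0 = +587.0421 N
  Ry@4 = +1033.4979 N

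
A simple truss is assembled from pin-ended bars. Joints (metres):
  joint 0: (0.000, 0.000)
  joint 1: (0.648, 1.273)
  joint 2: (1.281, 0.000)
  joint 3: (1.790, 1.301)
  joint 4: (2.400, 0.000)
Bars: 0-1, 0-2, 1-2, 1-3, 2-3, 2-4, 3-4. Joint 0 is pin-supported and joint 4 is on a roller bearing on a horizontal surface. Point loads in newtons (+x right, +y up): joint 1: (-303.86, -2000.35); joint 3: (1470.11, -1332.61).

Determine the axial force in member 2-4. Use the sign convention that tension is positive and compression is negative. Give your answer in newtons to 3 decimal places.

N=5 nodes, M=7 members, R=3 reactions → 2N=10, M+R=10
member 0 (0-1): L=1.4284, (cx,cy)=(0.4536,0.8912)
member 1 (0-2): L=1.2810, (cx,cy)=(1.0000,0.0000)
member 2 (1-2): L=1.4217, (cx,cy)=(0.4452,-0.8954)
member 3 (1-3): L=1.1423, (cx,cy)=(0.9997,0.0245)
member 4 (2-3): L=1.3970, (cx,cy)=(0.3643,0.9313)
member 5 (2-4): L=1.1190, (cx,cy)=(1.0000,0.0000)
member 6 (3-4): L=1.4369, (cx,cy)=(0.4245,-0.9054)
solve A·x = −loads:
  F[0-1] = -1305.2425 N (compression)
  F[0-2] = +1758.3636 N (tension)
  F[1-2] = -931.4599 N (compression)
  F[1-3] = +126.5104 N (tension)
  F[2-3] = +895.5982 N (tension)
  F[2-4] = +1017.3305 N (tension)
  F[3-4] = -2396.4083 N (compression)
  Rx@0 = -1166.2500 N
  Ry@0 = +1163.2108 N
  Ry@4 = +2169.7492 N

1017.331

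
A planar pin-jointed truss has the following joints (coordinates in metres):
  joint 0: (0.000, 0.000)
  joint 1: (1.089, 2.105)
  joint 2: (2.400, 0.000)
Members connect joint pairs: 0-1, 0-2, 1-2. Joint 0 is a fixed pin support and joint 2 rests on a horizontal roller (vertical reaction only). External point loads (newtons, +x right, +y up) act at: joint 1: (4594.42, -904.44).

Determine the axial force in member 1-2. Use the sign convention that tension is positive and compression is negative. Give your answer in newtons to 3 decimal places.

-5230.789

N=3 nodes, M=3 members, R=3 reactions → 2N=6, M+R=6
member 0 (0-1): L=2.3700, (cx,cy)=(0.4595,0.8882)
member 1 (0-2): L=2.4000, (cx,cy)=(1.0000,0.0000)
member 2 (1-2): L=2.4799, (cx,cy)=(0.5287,-0.8488)
solve A·x = −loads:
  F[0-1] = +3980.7593 N (tension)
  F[0-2] = +2765.2938 N (tension)
  F[1-2] = -5230.7886 N (compression)
  Rx@0 = -4594.4200 N
  Ry@0 = -3535.6389 N
  Ry@2 = +4440.0789 N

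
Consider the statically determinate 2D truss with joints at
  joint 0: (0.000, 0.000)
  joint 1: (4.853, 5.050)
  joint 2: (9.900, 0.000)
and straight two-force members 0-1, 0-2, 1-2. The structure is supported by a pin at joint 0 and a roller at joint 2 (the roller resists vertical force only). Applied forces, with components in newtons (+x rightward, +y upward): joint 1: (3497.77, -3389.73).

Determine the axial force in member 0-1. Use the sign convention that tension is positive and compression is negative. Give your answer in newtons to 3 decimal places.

77.859

N=3 nodes, M=3 members, R=3 reactions → 2N=6, M+R=6
member 0 (0-1): L=7.0039, (cx,cy)=(0.6929,0.7210)
member 1 (0-2): L=9.9000, (cx,cy)=(1.0000,0.0000)
member 2 (1-2): L=7.1397, (cx,cy)=(0.7069,-0.7073)
solve A·x = −loads:
  F[0-1] = +77.8587 N (tension)
  F[0-2] = +3443.8215 N (tension)
  F[1-2] = -4871.7467 N (compression)
  Rx@0 = -3497.7700 N
  Ry@0 = -56.1385 N
  Ry@2 = +3445.8685 N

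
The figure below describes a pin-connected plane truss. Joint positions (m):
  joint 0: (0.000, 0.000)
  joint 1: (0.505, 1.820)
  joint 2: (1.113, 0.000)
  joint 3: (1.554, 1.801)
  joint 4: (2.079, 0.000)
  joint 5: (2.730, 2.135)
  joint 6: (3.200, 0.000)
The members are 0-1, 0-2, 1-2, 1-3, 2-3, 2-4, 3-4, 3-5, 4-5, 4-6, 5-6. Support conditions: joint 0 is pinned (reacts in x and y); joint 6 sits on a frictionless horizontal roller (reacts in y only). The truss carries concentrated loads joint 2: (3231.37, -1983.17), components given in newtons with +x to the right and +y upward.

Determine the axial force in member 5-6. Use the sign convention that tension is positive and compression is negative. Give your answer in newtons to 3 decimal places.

N=7 nodes, M=11 members, R=3 reactions → 2N=14, M+R=14
member 0 (0-1): L=1.8888, (cx,cy)=(0.2674,0.9636)
member 1 (0-2): L=1.1130, (cx,cy)=(1.0000,0.0000)
member 2 (1-2): L=1.9189, (cx,cy)=(0.3169,-0.9485)
member 3 (1-3): L=1.0492, (cx,cy)=(0.9998,-0.0181)
member 4 (2-3): L=1.8542, (cx,cy)=(0.2378,0.9713)
member 5 (2-4): L=0.9660, (cx,cy)=(1.0000,0.0000)
member 6 (3-4): L=1.8760, (cx,cy)=(0.2799,-0.9600)
member 7 (3-5): L=1.2225, (cx,cy)=(0.9620,0.2732)
member 8 (4-5): L=2.2320, (cx,cy)=(0.2917,0.9565)
member 9 (4-6): L=1.1210, (cx,cy)=(1.0000,0.0000)
member 10 (5-6): L=2.1861, (cx,cy)=(0.2150,-0.9766)
solve A·x = −loads:
  F[0-1] = -1342.2656 N (compression)
  F[0-2] = +3590.2526 N (tension)
  F[1-2] = +1378.8584 N (tension)
  F[1-3] = -795.9086 N (compression)
  F[2-3] = +695.3097 N (tension)
  F[2-4] = +630.4073 N (tension)
  F[3-4] = -835.7814 N (compression)
  F[3-5] = -412.1901 N (compression)
  F[4-5] = +838.8570 N (tension)
  F[4-6] = +151.8466 N (tension)
  F[5-6] = -706.2874 N (compression)
  Rx@0 = -3231.3700 N
  Ry@0 = +1293.3987 N
  Ry@6 = +689.7713 N

-706.287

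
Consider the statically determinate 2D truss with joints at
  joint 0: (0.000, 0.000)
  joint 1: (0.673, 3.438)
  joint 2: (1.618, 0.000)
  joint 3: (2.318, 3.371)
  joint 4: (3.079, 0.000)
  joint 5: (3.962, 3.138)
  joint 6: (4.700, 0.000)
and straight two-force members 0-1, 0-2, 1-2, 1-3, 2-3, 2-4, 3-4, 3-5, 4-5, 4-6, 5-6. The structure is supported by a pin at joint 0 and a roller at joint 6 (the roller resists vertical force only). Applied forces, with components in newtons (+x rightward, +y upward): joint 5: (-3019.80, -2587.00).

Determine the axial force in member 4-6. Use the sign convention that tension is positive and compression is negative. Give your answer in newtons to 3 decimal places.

38.708

N=7 nodes, M=11 members, R=3 reactions → 2N=14, M+R=14
member 0 (0-1): L=3.5033, (cx,cy)=(0.1921,0.9814)
member 1 (0-2): L=1.6180, (cx,cy)=(1.0000,0.0000)
member 2 (1-2): L=3.5655, (cx,cy)=(0.2650,-0.9642)
member 3 (1-3): L=1.6464, (cx,cy)=(0.9992,-0.0407)
member 4 (2-3): L=3.4429, (cx,cy)=(0.2033,0.9791)
member 5 (2-4): L=1.4610, (cx,cy)=(1.0000,0.0000)
member 6 (3-4): L=3.4558, (cx,cy)=(0.2202,-0.9755)
member 7 (3-5): L=1.6604, (cx,cy)=(0.9901,-0.1403)
member 8 (4-5): L=3.2599, (cx,cy)=(0.2709,0.9626)
member 9 (4-6): L=1.6210, (cx,cy)=(1.0000,0.0000)
member 10 (5-6): L=3.2236, (cx,cy)=(0.2289,-0.9734)
solve A·x = −loads:
  F[0-1] = -2468.3888 N (compression)
  F[0-2] = -2545.6047 N (compression)
  F[1-2] = +2560.9573 N (tension)
  F[1-3] = -1153.9052 N (compression)
  F[2-3] = -2522.0492 N (compression)
  F[2-4] = -1354.0771 N (compression)
  F[3-4] = +2815.4718 N (tension)
  F[3-5] = -2308.5532 N (compression)
  F[4-5] = -2853.0179 N (compression)
  F[4-6] = +38.7080 N (tension)
  F[5-6] = -169.0780 N (compression)
  Rx@0 = +3019.8000 N
  Ry@0 = +2422.4124 N
  Ry@6 = +164.5876 N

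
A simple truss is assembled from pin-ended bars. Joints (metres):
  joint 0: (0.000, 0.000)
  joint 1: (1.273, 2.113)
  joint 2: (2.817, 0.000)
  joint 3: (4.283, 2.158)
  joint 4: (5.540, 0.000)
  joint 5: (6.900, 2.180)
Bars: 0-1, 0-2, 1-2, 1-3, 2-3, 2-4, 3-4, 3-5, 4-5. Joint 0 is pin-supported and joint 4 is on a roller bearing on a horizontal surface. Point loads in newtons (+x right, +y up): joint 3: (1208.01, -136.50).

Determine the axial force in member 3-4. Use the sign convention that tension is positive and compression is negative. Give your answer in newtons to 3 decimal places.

-666.690

N=6 nodes, M=9 members, R=3 reactions → 2N=12, M+R=12
member 0 (0-1): L=2.4668, (cx,cy)=(0.5160,0.8566)
member 1 (0-2): L=2.8170, (cx,cy)=(1.0000,0.0000)
member 2 (1-2): L=2.6170, (cx,cy)=(0.5900,-0.8074)
member 3 (1-3): L=3.0103, (cx,cy)=(0.9999,0.0149)
member 4 (2-3): L=2.6089, (cx,cy)=(0.5619,0.8272)
member 5 (2-4): L=2.7230, (cx,cy)=(1.0000,0.0000)
member 6 (3-4): L=2.4974, (cx,cy)=(0.5033,-0.8641)
member 7 (3-5): L=2.6171, (cx,cy)=(1.0000,0.0084)
member 8 (4-5): L=2.5694, (cx,cy)=(0.5293,0.8484)
solve A·x = −loads:
  F[0-1] = +513.1981 N (tension)
  F[0-2] = +943.1767 N (tension)
  F[1-2] = -533.7039 N (compression)
  F[1-3] = +579.7768 N (tension)
  F[2-3] = +520.9475 N (tension)
  F[2-4] = +335.5606 N (tension)
  F[3-4] = -666.6901 N (compression)
  F[3-5] = +0.0000 N (tension)
  F[4-5] = +0.0000 N (tension)
  Rx@0 = -1208.0100 N
  Ry@0 = -439.5858 N
  Ry@4 = +576.0858 N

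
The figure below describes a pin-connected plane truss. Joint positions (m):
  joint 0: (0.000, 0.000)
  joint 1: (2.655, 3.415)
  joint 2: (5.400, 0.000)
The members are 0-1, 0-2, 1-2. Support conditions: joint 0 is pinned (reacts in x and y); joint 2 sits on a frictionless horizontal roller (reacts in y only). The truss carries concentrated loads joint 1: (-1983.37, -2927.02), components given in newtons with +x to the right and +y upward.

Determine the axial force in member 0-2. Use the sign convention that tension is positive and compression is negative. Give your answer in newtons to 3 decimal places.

N=3 nodes, M=3 members, R=3 reactions → 2N=6, M+R=6
member 0 (0-1): L=4.3257, (cx,cy)=(0.6138,0.7895)
member 1 (0-2): L=5.4000, (cx,cy)=(1.0000,0.0000)
member 2 (1-2): L=4.3815, (cx,cy)=(0.6265,-0.7794)
solve A·x = −loads:
  F[0-1] = -3473.4398 N (compression)
  F[0-2] = +148.5598 N (tension)
  F[1-2] = -237.1256 N (compression)
  Rx@0 = +1983.3700 N
  Ry@0 = +2742.1997 N
  Ry@2 = +184.8203 N

148.560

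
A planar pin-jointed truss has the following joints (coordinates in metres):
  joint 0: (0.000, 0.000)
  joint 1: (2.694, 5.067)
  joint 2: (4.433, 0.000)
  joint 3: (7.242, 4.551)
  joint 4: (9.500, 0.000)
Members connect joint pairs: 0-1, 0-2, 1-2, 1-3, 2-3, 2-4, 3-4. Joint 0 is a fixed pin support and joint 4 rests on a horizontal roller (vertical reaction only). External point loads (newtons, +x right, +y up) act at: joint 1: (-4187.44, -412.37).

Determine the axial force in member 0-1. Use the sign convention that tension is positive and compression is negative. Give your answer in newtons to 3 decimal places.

N=5 nodes, M=7 members, R=3 reactions → 2N=10, M+R=10
member 0 (0-1): L=5.7387, (cx,cy)=(0.4694,0.8830)
member 1 (0-2): L=4.4330, (cx,cy)=(1.0000,0.0000)
member 2 (1-2): L=5.3571, (cx,cy)=(0.3246,-0.9458)
member 3 (1-3): L=4.5772, (cx,cy)=(0.9936,-0.1127)
member 4 (2-3): L=5.3481, (cx,cy)=(0.5252,0.8510)
member 5 (2-4): L=5.0670, (cx,cy)=(1.0000,0.0000)
member 6 (3-4): L=5.0804, (cx,cy)=(0.4445,-0.8958)
solve A·x = −loads:
  F[0-1] = -2864.0922 N (compression)
  F[0-2] = -2842.8970 N (compression)
  F[1-2] = +1973.5220 N (tension)
  F[1-3] = +2216.3901 N (tension)
  F[2-3] = -2193.5848 N (compression)
  F[2-4] = -1050.1158 N (compression)
  F[3-4] = +2362.7003 N (tension)
  Rx@0 = +4187.4400 N
  Ry@0 = +2528.8788 N
  Ry@4 = -2116.5088 N

-2864.092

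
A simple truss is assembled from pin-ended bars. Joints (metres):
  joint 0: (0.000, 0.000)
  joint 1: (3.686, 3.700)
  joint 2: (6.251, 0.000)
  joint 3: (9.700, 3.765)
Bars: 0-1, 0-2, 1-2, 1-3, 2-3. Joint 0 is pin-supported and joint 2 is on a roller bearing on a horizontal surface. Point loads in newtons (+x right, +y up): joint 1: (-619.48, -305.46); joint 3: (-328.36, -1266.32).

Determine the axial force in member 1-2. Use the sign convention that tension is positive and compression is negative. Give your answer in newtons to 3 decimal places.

N=4 nodes, M=5 members, R=3 reactions → 2N=8, M+R=8
member 0 (0-1): L=5.2227, (cx,cy)=(0.7058,0.7084)
member 1 (0-2): L=6.2510, (cx,cy)=(1.0000,0.0000)
member 2 (1-2): L=4.5021, (cx,cy)=(0.5697,-0.8218)
member 3 (1-3): L=6.0144, (cx,cy)=(0.9999,0.0108)
member 4 (2-3): L=5.1060, (cx,cy)=(0.6755,0.7374)
solve A·x = −loads:
  F[0-1] = +12.5734 N (tension)
  F[0-2] = -956.7139 N (compression)
  F[1-2] = -371.4735 N (compression)
  F[1-3] = +840.0424 N (tension)
  F[2-3] = -1729.6507 N (compression)
  Rx@0 = +947.8400 N
  Ry@0 = -8.9076 N
  Ry@2 = +1580.6876 N

-371.473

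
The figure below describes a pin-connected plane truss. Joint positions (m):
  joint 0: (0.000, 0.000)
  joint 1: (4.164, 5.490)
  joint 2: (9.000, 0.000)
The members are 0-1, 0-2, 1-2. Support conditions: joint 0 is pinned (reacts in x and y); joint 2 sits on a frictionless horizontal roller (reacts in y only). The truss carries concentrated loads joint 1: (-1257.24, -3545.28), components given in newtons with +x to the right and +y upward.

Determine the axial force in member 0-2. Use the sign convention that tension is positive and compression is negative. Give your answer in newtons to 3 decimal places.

769.326

N=3 nodes, M=3 members, R=3 reactions → 2N=6, M+R=6
member 0 (0-1): L=6.8905, (cx,cy)=(0.6043,0.7967)
member 1 (0-2): L=9.0000, (cx,cy)=(1.0000,0.0000)
member 2 (1-2): L=7.3162, (cx,cy)=(0.6610,-0.7504)
solve A·x = −loads:
  F[0-1] = -3353.5193 N (compression)
  F[0-2] = +769.3261 N (tension)
  F[1-2] = -1163.8864 N (compression)
  Rx@0 = +1257.2400 N
  Ry@0 = +2671.9135 N
  Ry@2 = +873.3665 N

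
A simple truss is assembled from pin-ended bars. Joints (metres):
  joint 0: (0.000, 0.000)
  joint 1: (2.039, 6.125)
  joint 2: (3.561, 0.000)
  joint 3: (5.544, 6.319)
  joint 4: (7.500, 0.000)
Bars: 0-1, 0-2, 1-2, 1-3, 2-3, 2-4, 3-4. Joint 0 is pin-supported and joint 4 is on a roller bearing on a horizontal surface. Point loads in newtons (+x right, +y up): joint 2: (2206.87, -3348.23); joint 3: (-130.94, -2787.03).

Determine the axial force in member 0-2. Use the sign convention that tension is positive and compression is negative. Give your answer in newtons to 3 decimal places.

2940.023

N=5 nodes, M=7 members, R=3 reactions → 2N=10, M+R=10
member 0 (0-1): L=6.4555, (cx,cy)=(0.3159,0.9488)
member 1 (0-2): L=3.5610, (cx,cy)=(1.0000,0.0000)
member 2 (1-2): L=6.3113, (cx,cy)=(0.2412,-0.9705)
member 3 (1-3): L=3.5104, (cx,cy)=(0.9985,0.0553)
member 4 (2-3): L=6.6228, (cx,cy)=(0.2994,0.9541)
member 5 (2-4): L=3.9390, (cx,cy)=(1.0000,0.0000)
member 6 (3-4): L=6.6148, (cx,cy)=(0.2957,-0.9553)
solve A·x = −loads:
  F[0-1] = -2735.7184 N (compression)
  F[0-2] = +2940.0230 N (tension)
  F[1-2] = +2589.7066 N (tension)
  F[1-3] = -1490.8946 N (compression)
  F[2-3] = +875.1030 N (tension)
  F[2-4] = +1095.6543 N (tension)
  F[3-4] = -3705.2884 N (compression)
  Rx@0 = -2075.9300 N
  Ry@0 = +2595.6691 N
  Ry@4 = +3539.5909 N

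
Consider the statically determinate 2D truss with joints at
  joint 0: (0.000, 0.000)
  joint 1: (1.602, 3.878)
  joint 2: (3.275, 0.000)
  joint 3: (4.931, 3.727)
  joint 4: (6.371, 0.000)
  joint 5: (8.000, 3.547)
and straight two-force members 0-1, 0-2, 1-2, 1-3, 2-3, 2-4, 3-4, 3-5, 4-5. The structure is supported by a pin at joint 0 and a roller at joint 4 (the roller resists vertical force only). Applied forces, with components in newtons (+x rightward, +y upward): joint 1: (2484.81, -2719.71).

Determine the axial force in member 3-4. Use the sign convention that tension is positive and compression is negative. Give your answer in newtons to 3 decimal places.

-2354.608

N=6 nodes, M=9 members, R=3 reactions → 2N=12, M+R=12
member 0 (0-1): L=4.1959, (cx,cy)=(0.3818,0.9242)
member 1 (0-2): L=3.2750, (cx,cy)=(1.0000,0.0000)
member 2 (1-2): L=4.2235, (cx,cy)=(0.3961,-0.9182)
member 3 (1-3): L=3.3324, (cx,cy)=(0.9990,-0.0453)
member 4 (2-3): L=4.0783, (cx,cy)=(0.4060,0.9139)
member 5 (2-4): L=3.0960, (cx,cy)=(1.0000,0.0000)
member 6 (3-4): L=3.9955, (cx,cy)=(0.3604,-0.9328)
member 7 (3-5): L=3.0743, (cx,cy)=(0.9983,-0.0586)
member 8 (4-5): L=3.9032, (cx,cy)=(0.4174,0.9087)
solve A·x = −loads:
  F[0-1] = -566.2371 N (compression)
  F[0-2] = +2701.0018 N (tension)
  F[1-2] = -2303.6894 N (compression)
  F[1-3] = -1790.3067 N (compression)
  F[2-3] = +2314.6486 N (tension)
  F[2-4] = +848.6106 N (tension)
  F[3-4] = -2354.6078 N (compression)
  F[3-5] = +0.0000 N (tension)
  F[4-5] = -0.0000 N (compression)
  Rx@0 = -2484.8100 N
  Ry@0 = +523.3407 N
  Ry@4 = +2196.3693 N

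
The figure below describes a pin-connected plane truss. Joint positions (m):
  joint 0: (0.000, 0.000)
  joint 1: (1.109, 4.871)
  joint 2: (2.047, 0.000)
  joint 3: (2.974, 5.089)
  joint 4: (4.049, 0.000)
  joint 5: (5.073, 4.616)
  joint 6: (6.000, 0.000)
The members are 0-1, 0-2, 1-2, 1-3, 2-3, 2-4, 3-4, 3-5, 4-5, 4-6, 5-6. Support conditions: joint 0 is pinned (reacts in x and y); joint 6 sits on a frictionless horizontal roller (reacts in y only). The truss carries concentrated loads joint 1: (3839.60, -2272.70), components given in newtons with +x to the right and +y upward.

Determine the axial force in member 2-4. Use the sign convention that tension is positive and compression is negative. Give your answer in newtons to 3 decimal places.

N=7 nodes, M=11 members, R=3 reactions → 2N=14, M+R=14
member 0 (0-1): L=4.9957, (cx,cy)=(0.2220,0.9750)
member 1 (0-2): L=2.0470, (cx,cy)=(1.0000,0.0000)
member 2 (1-2): L=4.9605, (cx,cy)=(0.1891,-0.9820)
member 3 (1-3): L=1.8777, (cx,cy)=(0.9932,0.1161)
member 4 (2-3): L=5.1727, (cx,cy)=(0.1792,0.9838)
member 5 (2-4): L=2.0020, (cx,cy)=(1.0000,0.0000)
member 6 (3-4): L=5.2013, (cx,cy)=(0.2067,-0.9784)
member 7 (3-5): L=2.1516, (cx,cy)=(0.9755,-0.2198)
member 8 (4-5): L=4.7282, (cx,cy)=(0.2166,0.9763)
member 9 (4-6): L=1.9510, (cx,cy)=(1.0000,0.0000)
member 10 (5-6): L=4.7082, (cx,cy)=(0.1969,-0.9804)
solve A·x = −loads:
  F[0-1] = +1296.8445 N (tension)
  F[0-2] = +3551.7094 N (tension)
  F[1-2] = -3936.3553 N (compression)
  F[1-3] = -2826.4816 N (compression)
  F[2-3] = +3928.9448 N (tension)
  F[2-4] = +2103.2668 N (tension)
  F[3-4] = -3287.3048 N (compression)
  F[3-5] = -1459.5542 N (compression)
  F[4-5] = +3294.5180 N (tension)
  F[4-6] = +710.3491 N (tension)
  F[5-6] = -3607.8083 N (compression)
  Rx@0 = -3839.6000 N
  Ry@0 = -1264.4860 N
  Ry@6 = +3537.1860 N

2103.267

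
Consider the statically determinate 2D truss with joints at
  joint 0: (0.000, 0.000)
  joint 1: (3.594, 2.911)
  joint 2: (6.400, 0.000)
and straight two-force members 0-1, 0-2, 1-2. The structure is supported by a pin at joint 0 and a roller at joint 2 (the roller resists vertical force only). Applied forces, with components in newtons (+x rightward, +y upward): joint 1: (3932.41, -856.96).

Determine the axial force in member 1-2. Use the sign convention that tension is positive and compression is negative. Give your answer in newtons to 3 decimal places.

N=3 nodes, M=3 members, R=3 reactions → 2N=6, M+R=6
member 0 (0-1): L=4.6250, (cx,cy)=(0.7771,0.6294)
member 1 (0-2): L=6.4000, (cx,cy)=(1.0000,0.0000)
member 2 (1-2): L=4.0432, (cx,cy)=(0.6940,-0.7200)
solve A·x = −loads:
  F[0-1] = +2244.8378 N (tension)
  F[0-2] = +2187.9944 N (tension)
  F[1-2] = -3152.7168 N (compression)
  Rx@0 = -3932.4100 N
  Ry@0 = -1412.9087 N
  Ry@2 = +2269.8687 N

-3152.717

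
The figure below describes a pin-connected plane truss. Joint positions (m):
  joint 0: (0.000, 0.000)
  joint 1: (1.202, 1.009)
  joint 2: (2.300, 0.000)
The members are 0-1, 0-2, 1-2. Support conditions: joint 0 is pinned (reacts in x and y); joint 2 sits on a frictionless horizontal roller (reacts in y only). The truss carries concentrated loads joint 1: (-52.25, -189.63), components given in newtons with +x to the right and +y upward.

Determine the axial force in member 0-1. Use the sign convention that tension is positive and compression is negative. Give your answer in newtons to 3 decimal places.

-176.455

N=3 nodes, M=3 members, R=3 reactions → 2N=6, M+R=6
member 0 (0-1): L=1.5694, (cx,cy)=(0.7659,0.6429)
member 1 (0-2): L=2.3000, (cx,cy)=(1.0000,0.0000)
member 2 (1-2): L=1.4912, (cx,cy)=(0.7363,-0.6766)
solve A·x = −loads:
  F[0-1] = -176.4549 N (compression)
  F[0-2] = +82.9000 N (tension)
  F[1-2] = -112.5872 N (compression)
  Rx@0 = +52.2500 N
  Ry@0 = +113.4496 N
  Ry@2 = +76.1804 N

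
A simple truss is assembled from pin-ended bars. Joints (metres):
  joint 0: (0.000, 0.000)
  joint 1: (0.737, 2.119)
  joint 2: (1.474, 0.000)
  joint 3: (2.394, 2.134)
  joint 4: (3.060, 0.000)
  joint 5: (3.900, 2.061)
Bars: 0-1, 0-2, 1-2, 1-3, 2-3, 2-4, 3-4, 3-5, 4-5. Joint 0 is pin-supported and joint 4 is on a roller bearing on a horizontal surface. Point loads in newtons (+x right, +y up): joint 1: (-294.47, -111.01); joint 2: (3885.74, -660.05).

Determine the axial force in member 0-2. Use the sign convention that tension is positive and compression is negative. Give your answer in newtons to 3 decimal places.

N=6 nodes, M=9 members, R=3 reactions → 2N=12, M+R=12
member 0 (0-1): L=2.2435, (cx,cy)=(0.3285,0.9445)
member 1 (0-2): L=1.4740, (cx,cy)=(1.0000,0.0000)
member 2 (1-2): L=2.2435, (cx,cy)=(0.3285,-0.9445)
member 3 (1-3): L=1.6571, (cx,cy)=(1.0000,0.0091)
member 4 (2-3): L=2.3239, (cx,cy)=(0.3959,0.9183)
member 5 (2-4): L=1.5860, (cx,cy)=(1.0000,0.0000)
member 6 (3-4): L=2.2355, (cx,cy)=(0.2979,-0.9546)
member 7 (3-5): L=1.5078, (cx,cy)=(0.9988,-0.0484)
member 8 (4-5): L=2.2256, (cx,cy)=(0.3774,0.9260)
solve A·x = −loads:
  F[0-1] = -667.3281 N (compression)
  F[0-2] = +3810.4895 N (tension)
  F[1-2] = +548.7888 N (tension)
  F[1-3] = -105.0328 N (compression)
  F[2-3] = +154.3264 N (tension)
  F[2-4] = +43.9319 N (tension)
  F[3-4] = -147.4628 N (compression)
  F[3-5] = +0.0000 N (tension)
  F[4-5] = -0.0000 N (compression)
  Rx@0 = -3591.2700 N
  Ry@0 = +630.2933 N
  Ry@4 = +140.7667 N

3810.490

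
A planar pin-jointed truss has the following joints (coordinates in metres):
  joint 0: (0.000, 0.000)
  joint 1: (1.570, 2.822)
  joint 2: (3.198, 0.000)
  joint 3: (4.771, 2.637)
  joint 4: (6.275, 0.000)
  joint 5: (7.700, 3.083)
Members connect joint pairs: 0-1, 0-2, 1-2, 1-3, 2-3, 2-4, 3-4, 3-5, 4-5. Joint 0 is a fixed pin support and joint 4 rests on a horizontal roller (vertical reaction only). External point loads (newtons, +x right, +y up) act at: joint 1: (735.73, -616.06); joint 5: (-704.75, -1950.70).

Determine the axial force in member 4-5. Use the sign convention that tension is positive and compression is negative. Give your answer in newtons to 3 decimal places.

N=6 nodes, M=9 members, R=3 reactions → 2N=12, M+R=12
member 0 (0-1): L=3.2293, (cx,cy)=(0.4862,0.8739)
member 1 (0-2): L=3.1980, (cx,cy)=(1.0000,0.0000)
member 2 (1-2): L=3.2579, (cx,cy)=(0.4997,-0.8662)
member 3 (1-3): L=3.2063, (cx,cy)=(0.9983,-0.0577)
member 4 (2-3): L=3.0705, (cx,cy)=(0.5123,0.8588)
member 5 (2-4): L=3.0770, (cx,cy)=(1.0000,0.0000)
member 6 (3-4): L=3.0358, (cx,cy)=(0.4954,-0.8686)
member 7 (3-5): L=2.9628, (cx,cy)=(0.9886,0.1505)
member 8 (4-5): L=3.3964, (cx,cy)=(0.4196,0.9077)
solve A·x = −loads:
  F[0-1] = -39.2685 N (compression)
  F[0-2] = +50.0711 N (tension)
  F[1-2] = -642.6730 N (compression)
  F[1-3] = -434.3981 N (compression)
  F[2-3] = +648.1985 N (tension)
  F[2-4] = -603.1419 N (compression)
  F[3-4] = -632.5860 N (compression)
  F[3-5] = +214.2348 N (tension)
  F[4-5] = -2184.5233 N (compression)
  Rx@0 = -30.9800 N
  Ry@0 = +34.3154 N
  Ry@4 = +2532.4446 N

-2184.523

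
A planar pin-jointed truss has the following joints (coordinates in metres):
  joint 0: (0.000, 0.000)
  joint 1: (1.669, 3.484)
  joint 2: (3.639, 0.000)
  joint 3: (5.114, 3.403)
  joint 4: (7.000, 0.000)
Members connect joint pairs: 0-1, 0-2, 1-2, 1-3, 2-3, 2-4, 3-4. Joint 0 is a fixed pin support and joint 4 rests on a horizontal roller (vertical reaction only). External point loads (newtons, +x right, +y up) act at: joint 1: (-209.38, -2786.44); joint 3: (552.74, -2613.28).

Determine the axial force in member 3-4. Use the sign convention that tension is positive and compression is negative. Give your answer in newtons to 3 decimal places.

N=5 nodes, M=7 members, R=3 reactions → 2N=10, M+R=10
member 0 (0-1): L=3.8631, (cx,cy)=(0.4320,0.9019)
member 1 (0-2): L=3.6390, (cx,cy)=(1.0000,0.0000)
member 2 (1-2): L=4.0024, (cx,cy)=(0.4922,-0.8705)
member 3 (1-3): L=3.4460, (cx,cy)=(0.9997,-0.0235)
member 4 (2-3): L=3.7089, (cx,cy)=(0.3977,0.9175)
member 5 (2-4): L=3.3610, (cx,cy)=(1.0000,0.0000)
member 6 (3-4): L=3.8907, (cx,cy)=(0.4847,-0.8747)
solve A·x = −loads:
  F[0-1] = -2951.3139 N (compression)
  F[0-2] = +1618.4234 N (tension)
  F[1-2] = -116.0978 N (compression)
  F[1-3] = -1008.8182 N (compression)
  F[2-3] = +110.1455 N (tension)
  F[2-4] = +1517.4756 N (tension)
  F[3-4] = -3130.4426 N (compression)
  Rx@0 = -343.3600 N
  Ry@0 = +2661.6662 N
  Ry@4 = +2738.0538 N

-3130.443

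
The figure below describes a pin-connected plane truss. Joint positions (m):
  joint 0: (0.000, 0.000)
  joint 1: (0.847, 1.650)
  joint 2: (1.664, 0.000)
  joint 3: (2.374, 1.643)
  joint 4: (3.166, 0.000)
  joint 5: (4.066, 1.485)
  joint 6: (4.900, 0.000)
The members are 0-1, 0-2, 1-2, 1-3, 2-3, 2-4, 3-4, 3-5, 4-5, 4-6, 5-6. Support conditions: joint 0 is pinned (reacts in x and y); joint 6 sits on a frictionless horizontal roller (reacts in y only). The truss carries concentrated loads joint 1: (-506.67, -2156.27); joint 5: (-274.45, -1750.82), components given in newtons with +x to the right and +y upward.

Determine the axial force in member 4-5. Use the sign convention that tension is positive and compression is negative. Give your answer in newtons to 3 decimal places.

-317.748

N=7 nodes, M=11 members, R=3 reactions → 2N=14, M+R=14
member 0 (0-1): L=1.8547, (cx,cy)=(0.4567,0.8896)
member 1 (0-2): L=1.6640, (cx,cy)=(1.0000,0.0000)
member 2 (1-2): L=1.8412, (cx,cy)=(0.4437,-0.8962)
member 3 (1-3): L=1.5270, (cx,cy)=(1.0000,-0.0046)
member 4 (2-3): L=1.7898, (cx,cy)=(0.3967,0.9180)
member 5 (2-4): L=1.5020, (cx,cy)=(1.0000,0.0000)
member 6 (3-4): L=1.8239, (cx,cy)=(0.4342,-0.9008)
member 7 (3-5): L=1.6994, (cx,cy)=(0.9957,-0.0930)
member 8 (4-5): L=1.7364, (cx,cy)=(0.5183,0.8552)
member 9 (4-6): L=1.7340, (cx,cy)=(1.0000,0.0000)
member 10 (5-6): L=1.7032, (cx,cy)=(0.4897,-0.8719)
solve A·x = −loads:
  F[0-1] = -2625.0497 N (compression)
  F[0-2] = +417.6820 N (tension)
  F[1-2] = +203.8099 N (tension)
  F[1-3] = -782.5776 N (compression)
  F[2-3] = -198.9703 N (compression)
  F[2-4] = +587.0474 N (tension)
  F[3-4] = +301.6615 N (tension)
  F[3-5] = -996.8050 N (compression)
  F[4-5] = -317.7483 N (compression)
  F[4-6] = +882.7266 N (tension)
  F[5-6] = -1802.6759 N (compression)
  Rx@0 = +781.1200 N
  Ry@0 = +2335.3286 N
  Ry@6 = +1571.7614 N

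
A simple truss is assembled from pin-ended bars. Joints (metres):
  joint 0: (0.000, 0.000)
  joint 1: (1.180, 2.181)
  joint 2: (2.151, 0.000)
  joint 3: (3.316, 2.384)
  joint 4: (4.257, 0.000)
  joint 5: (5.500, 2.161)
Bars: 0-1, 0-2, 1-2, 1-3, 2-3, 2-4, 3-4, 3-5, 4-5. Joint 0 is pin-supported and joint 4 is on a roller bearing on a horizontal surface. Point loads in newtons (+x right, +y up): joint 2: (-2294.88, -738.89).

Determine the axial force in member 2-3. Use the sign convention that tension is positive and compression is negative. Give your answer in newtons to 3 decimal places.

N=6 nodes, M=9 members, R=3 reactions → 2N=12, M+R=12
member 0 (0-1): L=2.4798, (cx,cy)=(0.4759,0.8795)
member 1 (0-2): L=2.1510, (cx,cy)=(1.0000,0.0000)
member 2 (1-2): L=2.3874, (cx,cy)=(0.4067,-0.9136)
member 3 (1-3): L=2.1456, (cx,cy)=(0.9955,0.0946)
member 4 (2-3): L=2.6534, (cx,cy)=(0.4391,0.8985)
member 5 (2-4): L=2.1060, (cx,cy)=(1.0000,0.0000)
member 6 (3-4): L=2.5630, (cx,cy)=(0.3671,-0.9302)
member 7 (3-5): L=2.1954, (cx,cy)=(0.9948,-0.1016)
member 8 (4-5): L=2.4930, (cx,cy)=(0.4986,0.8668)
solve A·x = −loads:
  F[0-1] = -415.6107 N (compression)
  F[0-2] = -2097.1098 N (compression)
  F[1-2] = +364.1482 N (tension)
  F[1-3] = -347.4355 N (compression)
  F[2-3] = +452.1308 N (tension)
  F[2-4] = +147.3669 N (tension)
  F[3-4] = -401.3820 N (compression)
  F[3-5] = -0.0000 N (compression)
  F[4-5] = +0.0000 N (tension)
  Rx@0 = +2294.8800 N
  Ry@0 = +365.5397 N
  Ry@4 = +373.3503 N

452.131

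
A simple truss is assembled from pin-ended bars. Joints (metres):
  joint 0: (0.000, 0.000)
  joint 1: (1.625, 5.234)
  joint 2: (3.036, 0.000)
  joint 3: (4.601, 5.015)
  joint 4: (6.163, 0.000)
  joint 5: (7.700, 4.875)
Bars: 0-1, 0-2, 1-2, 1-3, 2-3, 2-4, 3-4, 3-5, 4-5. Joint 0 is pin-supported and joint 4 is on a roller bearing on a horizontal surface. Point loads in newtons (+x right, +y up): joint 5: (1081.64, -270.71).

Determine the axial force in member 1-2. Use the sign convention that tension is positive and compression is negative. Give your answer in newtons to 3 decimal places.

N=6 nodes, M=9 members, R=3 reactions → 2N=12, M+R=12
member 0 (0-1): L=5.4805, (cx,cy)=(0.2965,0.9550)
member 1 (0-2): L=3.0360, (cx,cy)=(1.0000,0.0000)
member 2 (1-2): L=5.4209, (cx,cy)=(0.2603,-0.9655)
member 3 (1-3): L=2.9840, (cx,cy)=(0.9973,-0.0734)
member 4 (2-3): L=5.2535, (cx,cy)=(0.2979,0.9546)
member 5 (2-4): L=3.1270, (cx,cy)=(1.0000,0.0000)
member 6 (3-4): L=5.2526, (cx,cy)=(0.2974,-0.9548)
member 7 (3-5): L=3.1022, (cx,cy)=(0.9990,-0.0451)
member 8 (4-5): L=5.1116, (cx,cy)=(0.3007,0.9537)
solve A·x = −loads:
  F[0-1] = +966.5681 N (tension)
  F[0-2] = +795.0446 N (tension)
  F[1-2] = -997.6925 N (compression)
  F[1-3] = +547.7630 N (tension)
  F[2-3] = +1009.1178 N (tension)
  F[2-4] = +234.7424 N (tension)
  F[3-4] = -1021.2833 N (compression)
  F[3-5] = +1151.7753 N (tension)
  F[4-5] = -229.3443 N (compression)
  Rx@0 = -1081.6400 N
  Ry@0 = -923.1018 N
  Ry@4 = +1193.8118 N

-997.692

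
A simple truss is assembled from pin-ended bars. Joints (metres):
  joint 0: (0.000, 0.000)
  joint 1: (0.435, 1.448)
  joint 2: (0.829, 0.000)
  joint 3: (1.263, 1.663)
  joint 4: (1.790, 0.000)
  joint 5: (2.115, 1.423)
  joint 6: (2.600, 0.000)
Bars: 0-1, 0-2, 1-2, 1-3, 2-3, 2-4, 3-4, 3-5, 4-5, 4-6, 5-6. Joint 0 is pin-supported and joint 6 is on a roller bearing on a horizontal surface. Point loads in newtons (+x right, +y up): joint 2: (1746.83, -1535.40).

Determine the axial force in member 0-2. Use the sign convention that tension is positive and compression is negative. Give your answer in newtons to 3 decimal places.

N=7 nodes, M=11 members, R=3 reactions → 2N=14, M+R=14
member 0 (0-1): L=1.5119, (cx,cy)=(0.2877,0.9577)
member 1 (0-2): L=0.8290, (cx,cy)=(1.0000,0.0000)
member 2 (1-2): L=1.5006, (cx,cy)=(0.2626,-0.9649)
member 3 (1-3): L=0.8555, (cx,cy)=(0.9679,0.2513)
member 4 (2-3): L=1.7187, (cx,cy)=(0.2525,0.9676)
member 5 (2-4): L=0.9610, (cx,cy)=(1.0000,0.0000)
member 6 (3-4): L=1.7445, (cx,cy)=(0.3021,-0.9533)
member 7 (3-5): L=0.8852, (cx,cy)=(0.9625,-0.2711)
member 8 (4-5): L=1.4596, (cx,cy)=(0.2227,0.9749)
member 9 (4-6): L=0.8100, (cx,cy)=(1.0000,0.0000)
member 10 (5-6): L=1.5034, (cx,cy)=(0.3226,-0.9465)
solve A·x = −loads:
  F[0-1] = -1092.0174 N (compression)
  F[0-2] = +2061.0164 N (tension)
  F[1-2] = +933.3737 N (tension)
  F[1-3] = -577.7929 N (compression)
  F[2-3] = +656.0318 N (tension)
  F[2-4] = +393.5880 N (tension)
  F[3-4] = -436.1829 N (compression)
  F[3-5] = -272.0103 N (compression)
  F[4-5] = +426.5108 N (tension)
  F[4-6] = +166.8551 N (tension)
  F[5-6] = -517.2099 N (compression)
  Rx@0 = -1746.8300 N
  Ry@0 = +1045.8436 N
  Ry@6 = +489.5564 N

2061.016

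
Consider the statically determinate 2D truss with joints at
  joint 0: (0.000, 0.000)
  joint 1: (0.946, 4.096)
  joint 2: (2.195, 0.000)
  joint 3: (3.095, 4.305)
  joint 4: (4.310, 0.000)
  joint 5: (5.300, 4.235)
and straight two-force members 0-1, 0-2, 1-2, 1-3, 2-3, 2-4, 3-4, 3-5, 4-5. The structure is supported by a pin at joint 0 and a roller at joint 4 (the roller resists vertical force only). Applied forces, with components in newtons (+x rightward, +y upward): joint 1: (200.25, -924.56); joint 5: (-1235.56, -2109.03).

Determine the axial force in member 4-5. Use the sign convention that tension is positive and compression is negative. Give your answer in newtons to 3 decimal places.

-2189.919

N=6 nodes, M=9 members, R=3 reactions → 2N=12, M+R=12
member 0 (0-1): L=4.2038, (cx,cy)=(0.2250,0.9744)
member 1 (0-2): L=2.1950, (cx,cy)=(1.0000,0.0000)
member 2 (1-2): L=4.2822, (cx,cy)=(0.2917,-0.9565)
member 3 (1-3): L=2.1591, (cx,cy)=(0.9953,0.0968)
member 4 (2-3): L=4.3981, (cx,cy)=(0.2046,0.9788)
member 5 (2-4): L=2.1150, (cx,cy)=(1.0000,0.0000)
member 6 (3-4): L=4.4732, (cx,cy)=(0.2716,-0.9624)
member 7 (3-5): L=2.2061, (cx,cy)=(0.9995,-0.0317)
member 8 (4-5): L=4.3492, (cx,cy)=(0.2276,0.9737)
solve A·x = −loads:
  F[0-1] = -1294.1334 N (compression)
  F[0-2] = -744.0870 N (compression)
  F[1-2] = +293.0113 N (tension)
  F[1-3] = -579.6585 N (compression)
  F[2-3] = -286.3299 N (compression)
  F[2-4] = -600.0304 N (compression)
  F[3-4] = +373.8337 N (tension)
  F[3-5] = -737.4414 N (compression)
  F[4-5] = -2189.9191 N (compression)
  Rx@0 = +1035.3100 N
  Ry@0 = +1260.9403 N
  Ry@4 = +1772.6497 N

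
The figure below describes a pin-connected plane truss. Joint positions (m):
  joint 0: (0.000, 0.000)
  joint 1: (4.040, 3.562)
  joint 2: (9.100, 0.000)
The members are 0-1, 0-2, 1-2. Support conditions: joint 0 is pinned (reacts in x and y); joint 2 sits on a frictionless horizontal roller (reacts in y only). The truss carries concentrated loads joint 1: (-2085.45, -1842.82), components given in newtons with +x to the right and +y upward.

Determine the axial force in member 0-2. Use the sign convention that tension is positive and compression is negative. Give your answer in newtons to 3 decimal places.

N=3 nodes, M=3 members, R=3 reactions → 2N=6, M+R=6
member 0 (0-1): L=5.3860, (cx,cy)=(0.7501,0.6613)
member 1 (0-2): L=9.1000, (cx,cy)=(1.0000,0.0000)
member 2 (1-2): L=6.1880, (cx,cy)=(0.8177,-0.5756)
solve A·x = −loads:
  F[0-1] = -2783.7362 N (compression)
  F[0-2] = +2.5944 N (tension)
  F[1-2] = -3.1728 N (compression)
  Rx@0 = +2085.4500 N
  Ry@0 = +1840.9936 N
  Ry@2 = +1.8264 N

2.594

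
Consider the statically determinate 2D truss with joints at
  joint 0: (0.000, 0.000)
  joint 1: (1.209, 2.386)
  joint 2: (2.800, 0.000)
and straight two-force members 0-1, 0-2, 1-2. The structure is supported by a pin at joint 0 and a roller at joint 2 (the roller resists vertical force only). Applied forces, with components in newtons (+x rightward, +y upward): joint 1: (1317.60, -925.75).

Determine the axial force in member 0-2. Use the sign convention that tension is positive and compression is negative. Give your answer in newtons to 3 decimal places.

1015.219

N=3 nodes, M=3 members, R=3 reactions → 2N=6, M+R=6
member 0 (0-1): L=2.6748, (cx,cy)=(0.4520,0.8920)
member 1 (0-2): L=2.8000, (cx,cy)=(1.0000,0.0000)
member 2 (1-2): L=2.8678, (cx,cy)=(0.5548,-0.8320)
solve A·x = −loads:
  F[0-1] = +668.9961 N (tension)
  F[0-2] = +1015.2187 N (tension)
  F[1-2] = -1829.9461 N (compression)
  Rx@0 = -1317.6000 N
  Ry@0 = -596.7591 N
  Ry@2 = +1522.5091 N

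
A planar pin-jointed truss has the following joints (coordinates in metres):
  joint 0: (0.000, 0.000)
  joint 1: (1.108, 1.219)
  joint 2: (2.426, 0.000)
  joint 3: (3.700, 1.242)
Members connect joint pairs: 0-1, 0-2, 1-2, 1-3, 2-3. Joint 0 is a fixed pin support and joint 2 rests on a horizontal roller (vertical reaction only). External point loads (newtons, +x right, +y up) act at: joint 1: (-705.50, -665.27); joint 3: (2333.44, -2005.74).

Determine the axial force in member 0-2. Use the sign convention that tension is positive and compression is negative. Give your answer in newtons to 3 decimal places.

235.448

N=4 nodes, M=5 members, R=3 reactions → 2N=8, M+R=8
member 0 (0-1): L=1.6473, (cx,cy)=(0.6726,0.7400)
member 1 (0-2): L=2.4260, (cx,cy)=(1.0000,0.0000)
member 2 (1-2): L=1.7953, (cx,cy)=(0.7341,-0.6790)
member 3 (1-3): L=2.5921, (cx,cy)=(1.0000,0.0089)
member 4 (2-3): L=1.7792, (cx,cy)=(0.7160,0.6981)
solve A·x = −loads:
  F[0-1] = +2070.2747 N (tension)
  F[0-2] = +235.4476 N (tension)
  F[1-2] = -3178.1335 N (compression)
  F[1-3] = +4431.3652 N (tension)
  F[2-3] = -2929.6465 N (compression)
  Rx@0 = -1627.9400 N
  Ry@0 = -1531.9929 N
  Ry@2 = +4203.0029 N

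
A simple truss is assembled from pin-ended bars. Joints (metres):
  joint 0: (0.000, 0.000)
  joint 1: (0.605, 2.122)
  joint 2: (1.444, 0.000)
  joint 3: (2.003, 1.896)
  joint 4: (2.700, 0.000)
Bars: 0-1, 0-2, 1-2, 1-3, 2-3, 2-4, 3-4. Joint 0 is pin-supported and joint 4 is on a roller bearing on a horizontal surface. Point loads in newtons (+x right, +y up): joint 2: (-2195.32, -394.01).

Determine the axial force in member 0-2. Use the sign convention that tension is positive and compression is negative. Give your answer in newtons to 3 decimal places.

-2143.063

N=5 nodes, M=7 members, R=3 reactions → 2N=10, M+R=10
member 0 (0-1): L=2.2066, (cx,cy)=(0.2742,0.9617)
member 1 (0-2): L=1.4440, (cx,cy)=(1.0000,0.0000)
member 2 (1-2): L=2.2818, (cx,cy)=(0.3677,-0.9300)
member 3 (1-3): L=1.4161, (cx,cy)=(0.9872,-0.1596)
member 4 (2-3): L=1.9767, (cx,cy)=(0.2828,0.9592)
member 5 (2-4): L=1.2560, (cx,cy)=(1.0000,0.0000)
member 6 (3-4): L=2.0201, (cx,cy)=(0.3450,-0.9386)
solve A·x = −loads:
  F[0-1] = -190.5915 N (compression)
  F[0-2] = -2143.0632 N (compression)
  F[1-2] = +220.2563 N (tension)
  F[1-3] = -134.9717 N (compression)
  F[2-3] = +197.2336 N (tension)
  F[2-4] = +77.4649 N (tension)
  F[3-4] = -224.5100 N (compression)
  Rx@0 = +2195.3200 N
  Ry@0 = +183.2876 N
  Ry@4 = +210.7224 N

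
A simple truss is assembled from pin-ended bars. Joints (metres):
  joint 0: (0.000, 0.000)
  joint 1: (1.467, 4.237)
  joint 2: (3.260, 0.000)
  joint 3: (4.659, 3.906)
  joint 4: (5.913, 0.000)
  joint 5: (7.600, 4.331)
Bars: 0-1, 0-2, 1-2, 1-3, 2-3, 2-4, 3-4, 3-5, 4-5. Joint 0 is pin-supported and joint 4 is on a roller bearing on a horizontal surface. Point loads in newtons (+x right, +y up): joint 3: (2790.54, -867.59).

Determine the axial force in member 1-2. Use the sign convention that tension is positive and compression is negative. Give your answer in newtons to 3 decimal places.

-1952.199

N=6 nodes, M=9 members, R=3 reactions → 2N=12, M+R=12
member 0 (0-1): L=4.4838, (cx,cy)=(0.3272,0.9450)
member 1 (0-2): L=3.2600, (cx,cy)=(1.0000,0.0000)
member 2 (1-2): L=4.6008, (cx,cy)=(0.3897,-0.9209)
member 3 (1-3): L=3.2091, (cx,cy)=(0.9947,-0.1031)
member 4 (2-3): L=4.1490, (cx,cy)=(0.3372,0.9414)
member 5 (2-4): L=2.6530, (cx,cy)=(1.0000,0.0000)
member 6 (3-4): L=4.1024, (cx,cy)=(0.3057,-0.9521)
member 7 (3-5): L=2.9715, (cx,cy)=(0.9897,0.1430)
member 8 (4-5): L=4.6480, (cx,cy)=(0.3630,0.9318)
solve A·x = −loads:
  F[0-1] = +1756.0239 N (tension)
  F[0-2] = +2216.0050 N (tension)
  F[1-2] = -1952.1989 N (compression)
  F[1-3] = +1342.5023 N (tension)
  F[2-3] = +1909.6853 N (tension)
  F[2-4] = +811.2687 N (tension)
  F[3-4] = -2653.9998 N (compression)
  F[3-5] = -0.0000 N (compression)
  F[4-5] = +0.0000 N (tension)
  Rx@0 = -2790.5400 N
  Ry@0 = -1659.3762 N
  Ry@4 = +2526.9662 N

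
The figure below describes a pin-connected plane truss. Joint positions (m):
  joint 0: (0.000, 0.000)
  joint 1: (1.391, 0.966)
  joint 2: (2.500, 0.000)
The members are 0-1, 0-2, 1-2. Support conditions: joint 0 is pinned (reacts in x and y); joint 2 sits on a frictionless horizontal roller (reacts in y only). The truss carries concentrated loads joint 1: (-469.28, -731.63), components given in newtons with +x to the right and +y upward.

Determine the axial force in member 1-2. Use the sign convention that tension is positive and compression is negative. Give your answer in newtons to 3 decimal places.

N=3 nodes, M=3 members, R=3 reactions → 2N=6, M+R=6
member 0 (0-1): L=1.6935, (cx,cy)=(0.8214,0.5704)
member 1 (0-2): L=2.5000, (cx,cy)=(1.0000,0.0000)
member 2 (1-2): L=1.4707, (cx,cy)=(0.7540,-0.6568)
solve A·x = −loads:
  F[0-1] = -886.8772 N (compression)
  F[0-2] = +259.1675 N (tension)
  F[1-2] = -343.7011 N (compression)
  Rx@0 = +469.2800 N
  Ry@0 = +505.8809 N
  Ry@2 = +225.7491 N

-343.701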